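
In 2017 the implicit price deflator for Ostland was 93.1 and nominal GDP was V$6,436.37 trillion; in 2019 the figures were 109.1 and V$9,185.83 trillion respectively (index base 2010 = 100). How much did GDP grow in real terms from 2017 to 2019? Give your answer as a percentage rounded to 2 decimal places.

Deflate each year: 2017 → 6436.37/0.931 = 6913.39; 2019 → 9185.83/1.091 = 8419.64.
So real GDP changed by 8419.64/6913.39 − 1 = 0.2179, i.e. 21.79%.

21.79%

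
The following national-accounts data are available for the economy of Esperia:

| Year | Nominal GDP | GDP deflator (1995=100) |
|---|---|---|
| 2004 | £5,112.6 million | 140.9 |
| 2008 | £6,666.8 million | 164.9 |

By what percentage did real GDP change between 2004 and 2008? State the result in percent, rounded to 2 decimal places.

Real GDP 2004 = 5112.6 / 1.409 = 3628.53.
Real GDP 2008 = 6666.8 / 1.649 = 4042.94.
Real growth = 4042.94 / 3628.53 − 1 = 0.1142.

11.42%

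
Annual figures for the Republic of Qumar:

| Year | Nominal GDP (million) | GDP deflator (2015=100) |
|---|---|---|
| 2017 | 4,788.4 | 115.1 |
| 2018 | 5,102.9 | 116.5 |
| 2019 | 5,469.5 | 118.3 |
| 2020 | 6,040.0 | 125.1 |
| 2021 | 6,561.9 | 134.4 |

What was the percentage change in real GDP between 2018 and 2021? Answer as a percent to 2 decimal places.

Real GDP 2018 = 5102.9/1.165 = 4380.17.
Real GDP 2021 = 6561.9/1.344 = 4882.37.
Change = 4882.37/4380.17 − 1 = 0.1147.

11.47%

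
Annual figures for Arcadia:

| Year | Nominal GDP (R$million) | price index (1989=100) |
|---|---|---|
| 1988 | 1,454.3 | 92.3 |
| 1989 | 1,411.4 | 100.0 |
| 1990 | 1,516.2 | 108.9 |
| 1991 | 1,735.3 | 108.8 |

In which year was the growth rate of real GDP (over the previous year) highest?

1991

1989: real = 1411.4/1.000 = 1411.40; growth vs 1988 (1575.62) = -10.42%.
1990: real = 1516.2/1.089 = 1392.29; growth vs 1989 (1411.40) = -1.35%.
1991: real = 1735.3/1.088 = 1594.94; growth vs 1990 (1392.29) = 14.56%.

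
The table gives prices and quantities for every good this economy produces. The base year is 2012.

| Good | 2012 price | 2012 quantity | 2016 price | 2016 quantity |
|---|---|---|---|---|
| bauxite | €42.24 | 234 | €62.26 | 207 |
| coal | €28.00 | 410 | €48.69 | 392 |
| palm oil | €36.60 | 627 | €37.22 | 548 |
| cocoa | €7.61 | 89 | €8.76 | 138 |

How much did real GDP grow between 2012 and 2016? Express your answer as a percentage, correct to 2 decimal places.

-9.25%

Real GDP 2012 = Nominal GDP 2012 = 42.24·234 + 28.00·410 + 36.60·627 + 7.61·89 = 44989.65.
Real GDP 2016 (at 2012 prices) = 42.24·207 + 28.00·392 + 36.60·548 + 7.61·138 = 40826.66.
Real growth = 40826.66/44989.65 − 1 = -0.0925.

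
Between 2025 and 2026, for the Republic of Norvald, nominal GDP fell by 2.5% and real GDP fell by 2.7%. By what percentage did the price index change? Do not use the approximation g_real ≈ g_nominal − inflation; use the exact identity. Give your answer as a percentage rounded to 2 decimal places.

(1 + g_nom) = (1 + g_real)(1 + π), so π = 0.9750 / 0.9730 − 1 = 0.00206.

0.21%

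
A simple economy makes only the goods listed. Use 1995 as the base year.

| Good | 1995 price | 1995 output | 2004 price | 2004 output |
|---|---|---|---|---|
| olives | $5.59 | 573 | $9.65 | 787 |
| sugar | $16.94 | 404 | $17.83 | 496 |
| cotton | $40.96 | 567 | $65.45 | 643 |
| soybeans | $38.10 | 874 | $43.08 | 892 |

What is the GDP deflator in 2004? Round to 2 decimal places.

Nominal GDP 2004 = 9.65·787 + 17.83·496 + 65.45·643 + 43.08·892 = 96949.94.
Real GDP 2004 (at 1995 prices) = 5.59·787 + 16.94·496 + 40.96·643 + 38.10·892 = 73124.05.
Deflator = Nominal/Real × 100 = 96949.94/73124.05 × 100 = 132.583.

132.58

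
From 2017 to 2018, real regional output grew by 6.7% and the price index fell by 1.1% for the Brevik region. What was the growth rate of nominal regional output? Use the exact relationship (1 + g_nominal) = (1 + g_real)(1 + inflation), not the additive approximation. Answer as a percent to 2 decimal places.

5.53%

(1 + g_nom) = (1 + g_real)(1 + π) = 1.0670 × 0.9890 = 1.05526.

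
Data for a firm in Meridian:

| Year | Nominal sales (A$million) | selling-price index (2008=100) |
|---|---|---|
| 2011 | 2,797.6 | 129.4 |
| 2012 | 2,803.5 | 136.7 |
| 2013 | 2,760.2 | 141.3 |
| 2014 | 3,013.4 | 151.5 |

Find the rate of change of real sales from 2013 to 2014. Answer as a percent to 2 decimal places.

Real sales 2013 = 2760.2/1.413 = 1953.43.
Real sales 2014 = 3013.4/1.515 = 1989.04.
Change = 1989.04/1953.43 − 1 = 0.0182.

1.82%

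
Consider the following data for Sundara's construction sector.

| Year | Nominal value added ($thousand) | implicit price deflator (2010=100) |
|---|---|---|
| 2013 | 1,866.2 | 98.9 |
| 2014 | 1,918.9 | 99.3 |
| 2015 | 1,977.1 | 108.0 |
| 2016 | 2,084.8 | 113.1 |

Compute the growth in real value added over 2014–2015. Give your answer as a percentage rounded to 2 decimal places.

Real value added 2014 = 1918.9/0.993 = 1932.43.
Real value added 2015 = 1977.1/1.080 = 1830.65.
Change = 1830.65/1932.43 − 1 = -0.0527.

-5.27%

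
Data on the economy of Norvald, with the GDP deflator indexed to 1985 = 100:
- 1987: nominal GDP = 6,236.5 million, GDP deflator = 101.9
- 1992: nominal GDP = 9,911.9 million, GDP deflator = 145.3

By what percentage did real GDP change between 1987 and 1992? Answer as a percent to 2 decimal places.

Deflate each year: 1987 → 6236.5/1.019 = 6120.22; 1992 → 9911.9/1.453 = 6821.68.
So real GDP changed by 6821.68/6120.22 − 1 = 0.1146, i.e. 11.46%.

11.46%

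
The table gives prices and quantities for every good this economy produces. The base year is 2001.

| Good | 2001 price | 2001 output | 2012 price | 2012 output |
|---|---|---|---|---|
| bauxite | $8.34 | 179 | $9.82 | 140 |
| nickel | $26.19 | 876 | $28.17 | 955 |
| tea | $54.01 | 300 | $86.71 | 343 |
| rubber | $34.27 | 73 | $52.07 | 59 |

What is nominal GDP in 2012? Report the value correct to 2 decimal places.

$61090.81

Nominal GDP 2012 = Σ (p_2012 × q_2012) = 9.82·140 + 28.17·955 + 86.71·343 + 52.07·59 = 61090.81.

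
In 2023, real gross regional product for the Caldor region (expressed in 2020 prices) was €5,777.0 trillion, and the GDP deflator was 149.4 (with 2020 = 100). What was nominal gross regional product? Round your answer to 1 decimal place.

Nominal gross regional product = Real × (GDP deflator/100) = 5777.0 × 1.494 = 8630.84.

€8,630.8 trillion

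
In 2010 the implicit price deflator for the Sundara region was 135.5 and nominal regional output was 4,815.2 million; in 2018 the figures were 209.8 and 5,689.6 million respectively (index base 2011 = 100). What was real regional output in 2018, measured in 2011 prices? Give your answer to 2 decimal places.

2,711.92 million

Real regional output = Nominal / (implicit price deflator/100) = 5689.6 / 2.098 = 2711.92.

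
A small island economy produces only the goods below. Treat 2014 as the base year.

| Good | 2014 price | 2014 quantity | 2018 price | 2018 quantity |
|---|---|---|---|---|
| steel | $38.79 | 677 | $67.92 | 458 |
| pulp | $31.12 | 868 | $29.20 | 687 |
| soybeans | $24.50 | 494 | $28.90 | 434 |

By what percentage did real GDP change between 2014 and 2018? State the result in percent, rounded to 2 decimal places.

-23.86%

Real GDP 2014 = Nominal GDP 2014 = 38.79·677 + 31.12·868 + 24.50·494 = 65375.99.
Real GDP 2018 (at 2014 prices) = 38.79·458 + 31.12·687 + 24.50·434 = 49778.26.
Real growth = 49778.26/65375.99 − 1 = -0.2386.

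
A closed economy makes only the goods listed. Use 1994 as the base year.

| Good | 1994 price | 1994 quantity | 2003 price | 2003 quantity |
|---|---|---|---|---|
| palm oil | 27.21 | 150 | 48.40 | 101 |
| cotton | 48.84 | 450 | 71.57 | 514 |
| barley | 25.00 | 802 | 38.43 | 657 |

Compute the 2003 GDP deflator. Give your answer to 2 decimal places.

Nominal GDP 2003 = 48.40·101 + 71.57·514 + 38.43·657 = 66923.89.
Real GDP 2003 (at 1994 prices) = 27.21·101 + 48.84·514 + 25.00·657 = 44276.97.
Deflator = Nominal/Real × 100 = 66923.89/44276.97 × 100 = 151.148.

151.15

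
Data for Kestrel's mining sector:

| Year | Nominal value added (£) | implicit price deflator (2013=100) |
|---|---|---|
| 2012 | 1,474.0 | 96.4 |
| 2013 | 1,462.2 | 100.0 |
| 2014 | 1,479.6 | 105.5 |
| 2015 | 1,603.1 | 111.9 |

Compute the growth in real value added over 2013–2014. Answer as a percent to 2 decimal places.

Real value added 2013 = 1462.2/1.000 = 1462.20.
Real value added 2014 = 1479.6/1.055 = 1402.46.
Change = 1402.46/1462.20 − 1 = -0.0409.

-4.09%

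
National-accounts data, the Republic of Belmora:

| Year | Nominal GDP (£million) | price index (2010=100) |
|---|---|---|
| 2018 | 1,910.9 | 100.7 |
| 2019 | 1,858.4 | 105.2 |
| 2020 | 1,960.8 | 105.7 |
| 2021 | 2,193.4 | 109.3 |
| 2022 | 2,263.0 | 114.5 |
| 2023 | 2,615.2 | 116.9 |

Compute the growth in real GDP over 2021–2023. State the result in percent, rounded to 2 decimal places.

Real GDP 2021 = 2193.4/1.093 = 2006.77.
Real GDP 2023 = 2615.2/1.169 = 2237.13.
Change = 2237.13/2006.77 − 1 = 0.1148.

11.48%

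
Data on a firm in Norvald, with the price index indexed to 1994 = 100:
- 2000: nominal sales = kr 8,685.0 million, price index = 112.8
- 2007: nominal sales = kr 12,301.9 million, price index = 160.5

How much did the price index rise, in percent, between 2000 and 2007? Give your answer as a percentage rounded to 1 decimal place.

42.3%

Price-level change = 160.5 / 112.8 − 1 = 0.4229.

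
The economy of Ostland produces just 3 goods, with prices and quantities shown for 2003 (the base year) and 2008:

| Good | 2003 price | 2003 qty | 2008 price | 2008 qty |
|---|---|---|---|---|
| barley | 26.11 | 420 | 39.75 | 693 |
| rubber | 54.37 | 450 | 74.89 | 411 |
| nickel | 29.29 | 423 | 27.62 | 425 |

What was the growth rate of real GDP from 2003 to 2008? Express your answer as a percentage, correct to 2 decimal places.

10.59%

Real GDP 2003 = Nominal GDP 2003 = 26.11·420 + 54.37·450 + 29.29·423 = 47822.37.
Real GDP 2008 (at 2003 prices) = 26.11·693 + 54.37·411 + 29.29·425 = 52888.55.
Real growth = 52888.55/47822.37 − 1 = 0.1059.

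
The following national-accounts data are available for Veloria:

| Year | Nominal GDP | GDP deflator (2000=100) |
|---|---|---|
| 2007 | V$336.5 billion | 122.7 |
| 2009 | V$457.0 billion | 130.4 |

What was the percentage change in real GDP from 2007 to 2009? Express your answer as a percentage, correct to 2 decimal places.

Real GDP 2007 = 336.5 / 1.227 = 274.25.
Real GDP 2009 = 457.0 / 1.304 = 350.46.
Real growth = 350.46 / 274.25 − 1 = 0.2779.

27.79%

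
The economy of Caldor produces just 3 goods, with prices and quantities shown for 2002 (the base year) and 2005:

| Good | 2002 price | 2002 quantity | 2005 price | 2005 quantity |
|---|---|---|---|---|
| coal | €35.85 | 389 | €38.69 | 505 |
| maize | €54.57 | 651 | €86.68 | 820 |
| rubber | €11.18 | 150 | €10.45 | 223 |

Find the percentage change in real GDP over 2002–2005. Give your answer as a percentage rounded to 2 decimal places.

Real GDP 2002 = Nominal GDP 2002 = 35.85·389 + 54.57·651 + 11.18·150 = 51147.72.
Real GDP 2005 (at 2002 prices) = 35.85·505 + 54.57·820 + 11.18·223 = 65344.79.
Real growth = 65344.79/51147.72 − 1 = 0.2776.

27.76%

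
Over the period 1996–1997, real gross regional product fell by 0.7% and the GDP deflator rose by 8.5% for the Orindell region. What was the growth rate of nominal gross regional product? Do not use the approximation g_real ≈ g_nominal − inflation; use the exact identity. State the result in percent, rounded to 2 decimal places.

(1 + g_nom) = (1 + g_real)(1 + π) = 0.9930 × 1.0850 = 1.07741.

7.74%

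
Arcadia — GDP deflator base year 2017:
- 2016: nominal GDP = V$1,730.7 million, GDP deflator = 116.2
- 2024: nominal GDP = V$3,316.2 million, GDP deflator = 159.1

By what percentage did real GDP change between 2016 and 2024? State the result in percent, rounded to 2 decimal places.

39.94%

Deflate each year: 2016 → 1730.7/1.162 = 1489.41; 2024 → 3316.2/1.591 = 2084.35.
So real GDP changed by 2084.35/1489.41 − 1 = 0.3994, i.e. 39.94%.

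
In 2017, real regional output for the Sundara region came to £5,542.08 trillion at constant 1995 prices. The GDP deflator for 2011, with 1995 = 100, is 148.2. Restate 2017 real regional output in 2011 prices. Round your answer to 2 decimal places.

Real regional output in 2011 prices = Real regional output in 1995 prices × (P_2011/P_1995) = 5542.08 × 1.482 = 8213.36.

£8,213.36 trillion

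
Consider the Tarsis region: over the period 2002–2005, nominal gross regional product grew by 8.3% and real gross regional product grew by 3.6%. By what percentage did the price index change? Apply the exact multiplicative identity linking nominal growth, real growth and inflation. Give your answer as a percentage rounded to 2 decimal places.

(1 + g_nom) = (1 + g_real)(1 + π), so π = 1.0830 / 1.0360 − 1 = 0.04537.

4.54%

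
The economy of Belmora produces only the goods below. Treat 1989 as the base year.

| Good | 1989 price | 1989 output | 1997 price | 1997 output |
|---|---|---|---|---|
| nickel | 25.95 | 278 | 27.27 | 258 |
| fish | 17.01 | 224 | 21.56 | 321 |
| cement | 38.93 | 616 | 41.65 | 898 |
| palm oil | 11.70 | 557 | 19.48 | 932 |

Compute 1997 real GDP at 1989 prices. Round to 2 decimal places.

Real GDP 1997 = Σ (p_1989 × q_1997) = 25.95·258 + 17.01·321 + 38.93·898 + 11.70·932 = 58018.85.

58018.85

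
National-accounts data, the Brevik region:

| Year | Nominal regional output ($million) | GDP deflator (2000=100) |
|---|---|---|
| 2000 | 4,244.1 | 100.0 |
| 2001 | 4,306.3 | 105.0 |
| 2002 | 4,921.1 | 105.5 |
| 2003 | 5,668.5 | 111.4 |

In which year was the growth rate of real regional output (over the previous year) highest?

2002

2001: real = 4306.3/1.050 = 4101.24; growth vs 2000 (4244.10) = -3.37%.
2002: real = 4921.1/1.055 = 4664.55; growth vs 2001 (4101.24) = 13.74%.
2003: real = 5668.5/1.114 = 5088.42; growth vs 2002 (4664.55) = 9.09%.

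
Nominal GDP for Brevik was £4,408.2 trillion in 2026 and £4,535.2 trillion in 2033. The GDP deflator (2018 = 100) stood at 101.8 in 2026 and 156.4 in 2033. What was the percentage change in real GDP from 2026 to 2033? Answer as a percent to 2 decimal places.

-33.04%

Deflate each year: 2026 → 4408.2/1.018 = 4330.26; 2033 → 4535.2/1.564 = 2899.74.
So real GDP changed by 2899.74/4330.26 − 1 = -0.3304, i.e. -33.04%.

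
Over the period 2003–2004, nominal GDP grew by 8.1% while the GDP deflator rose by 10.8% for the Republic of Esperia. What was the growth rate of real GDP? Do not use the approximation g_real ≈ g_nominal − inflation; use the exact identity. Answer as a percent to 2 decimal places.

(1 + g_nom) = (1 + g_real)(1 + π), so g_real = 1.0810 / 1.1080 − 1 = -0.02437.

-2.44%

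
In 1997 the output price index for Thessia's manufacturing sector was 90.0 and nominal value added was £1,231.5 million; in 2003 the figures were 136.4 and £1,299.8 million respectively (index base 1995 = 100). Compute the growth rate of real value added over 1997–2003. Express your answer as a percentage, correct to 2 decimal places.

Real value added 1997 = 1231.5 / 0.900 = 1368.33.
Real value added 2003 = 1299.8 / 1.364 = 952.93.
Real growth = 952.93 / 1368.33 − 1 = -0.3036.

-30.36%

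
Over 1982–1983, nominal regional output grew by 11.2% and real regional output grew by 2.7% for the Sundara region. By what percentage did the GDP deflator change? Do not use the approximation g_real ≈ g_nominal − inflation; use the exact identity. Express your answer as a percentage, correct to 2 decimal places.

8.28%

(1 + g_nom) = (1 + g_real)(1 + π), so π = 1.1120 / 1.0270 − 1 = 0.08277.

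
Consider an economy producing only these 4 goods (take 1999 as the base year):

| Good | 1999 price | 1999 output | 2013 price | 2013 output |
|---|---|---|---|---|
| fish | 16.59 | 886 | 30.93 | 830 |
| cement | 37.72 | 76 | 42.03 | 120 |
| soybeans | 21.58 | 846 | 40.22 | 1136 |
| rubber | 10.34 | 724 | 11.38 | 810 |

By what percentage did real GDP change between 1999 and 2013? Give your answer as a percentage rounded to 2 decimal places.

Real GDP 1999 = Nominal GDP 1999 = 16.59·886 + 37.72·76 + 21.58·846 + 10.34·724 = 43308.30.
Real GDP 2013 (at 1999 prices) = 16.59·830 + 37.72·120 + 21.58·1136 + 10.34·810 = 51186.38.
Real growth = 51186.38/43308.30 − 1 = 0.1819.

18.19%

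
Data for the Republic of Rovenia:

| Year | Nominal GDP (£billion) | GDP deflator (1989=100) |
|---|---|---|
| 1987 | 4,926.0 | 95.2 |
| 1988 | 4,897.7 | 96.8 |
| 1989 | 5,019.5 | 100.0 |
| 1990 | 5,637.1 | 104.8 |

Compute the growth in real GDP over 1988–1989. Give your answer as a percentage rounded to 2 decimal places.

Real GDP 1988 = 4897.7/0.968 = 5059.61.
Real GDP 1989 = 5019.5/1.000 = 5019.50.
Change = 5019.50/5059.61 − 1 = -0.0079.

-0.79%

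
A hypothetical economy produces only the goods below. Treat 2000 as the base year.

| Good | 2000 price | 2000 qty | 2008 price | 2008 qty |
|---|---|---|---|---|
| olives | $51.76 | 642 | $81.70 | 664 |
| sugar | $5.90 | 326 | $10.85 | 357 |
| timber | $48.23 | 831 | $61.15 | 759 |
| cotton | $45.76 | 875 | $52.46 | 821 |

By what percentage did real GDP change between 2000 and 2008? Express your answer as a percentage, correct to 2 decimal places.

-4.01%

Real GDP 2000 = Nominal GDP 2000 = 51.76·642 + 5.90·326 + 48.23·831 + 45.76·875 = 115272.45.
Real GDP 2008 (at 2000 prices) = 51.76·664 + 5.90·357 + 48.23·759 + 45.76·821 = 110650.47.
Real growth = 110650.47/115272.45 − 1 = -0.0401.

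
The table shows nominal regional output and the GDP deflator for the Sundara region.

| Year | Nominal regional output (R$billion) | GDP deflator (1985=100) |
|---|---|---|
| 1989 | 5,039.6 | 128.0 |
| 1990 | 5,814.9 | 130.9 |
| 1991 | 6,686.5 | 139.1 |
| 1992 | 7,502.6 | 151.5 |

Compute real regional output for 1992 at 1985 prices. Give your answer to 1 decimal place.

Real regional output 1992 = 7502.6 / 1.515 = 4952.21.

R$4,952.2 billion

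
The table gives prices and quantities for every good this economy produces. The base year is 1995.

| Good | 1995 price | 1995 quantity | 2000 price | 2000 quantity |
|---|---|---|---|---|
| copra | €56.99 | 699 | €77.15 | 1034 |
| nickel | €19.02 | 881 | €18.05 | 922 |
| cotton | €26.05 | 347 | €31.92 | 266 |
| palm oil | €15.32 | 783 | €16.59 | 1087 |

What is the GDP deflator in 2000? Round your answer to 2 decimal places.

Nominal GDP 2000 = 77.15·1034 + 18.05·922 + 31.92·266 + 16.59·1087 = 122939.25.
Real GDP 2000 (at 1995 prices) = 56.99·1034 + 19.02·922 + 26.05·266 + 15.32·1087 = 100046.24.
Deflator = Nominal/Real × 100 = 122939.25/100046.24 × 100 = 122.882.

122.88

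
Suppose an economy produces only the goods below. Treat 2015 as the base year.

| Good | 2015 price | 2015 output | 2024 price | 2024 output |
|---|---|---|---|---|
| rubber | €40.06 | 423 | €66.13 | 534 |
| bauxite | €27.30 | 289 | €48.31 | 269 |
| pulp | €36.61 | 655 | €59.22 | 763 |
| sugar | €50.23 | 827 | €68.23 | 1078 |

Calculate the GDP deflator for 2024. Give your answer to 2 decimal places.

150.74

Nominal GDP 2024 = 66.13·534 + 48.31·269 + 59.22·763 + 68.23·1078 = 167045.61.
Real GDP 2024 (at 2015 prices) = 40.06·534 + 27.30·269 + 36.61·763 + 50.23·1078 = 110817.11.
Deflator = Nominal/Real × 100 = 167045.61/110817.11 × 100 = 150.740.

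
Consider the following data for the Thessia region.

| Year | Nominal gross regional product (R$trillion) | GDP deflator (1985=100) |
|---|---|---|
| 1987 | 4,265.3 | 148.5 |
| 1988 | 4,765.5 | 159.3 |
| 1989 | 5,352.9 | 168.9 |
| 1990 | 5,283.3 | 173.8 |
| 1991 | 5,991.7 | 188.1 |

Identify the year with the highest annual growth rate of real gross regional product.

1988: real = 4765.5/1.593 = 2991.53; growth vs 1987 (2872.26) = 4.15%.
1989: real = 5352.9/1.689 = 3169.27; growth vs 1988 (2991.53) = 5.94%.
1990: real = 5283.3/1.738 = 3039.87; growth vs 1989 (3169.27) = -4.08%.
1991: real = 5991.7/1.881 = 3185.38; growth vs 1990 (3039.87) = 4.79%.

1989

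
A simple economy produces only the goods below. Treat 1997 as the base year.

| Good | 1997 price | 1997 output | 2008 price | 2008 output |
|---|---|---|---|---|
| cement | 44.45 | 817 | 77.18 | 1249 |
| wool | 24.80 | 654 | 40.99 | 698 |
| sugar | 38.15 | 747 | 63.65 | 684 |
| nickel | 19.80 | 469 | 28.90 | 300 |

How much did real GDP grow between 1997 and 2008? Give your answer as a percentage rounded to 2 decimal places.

Real GDP 1997 = Nominal GDP 1997 = 44.45·817 + 24.80·654 + 38.15·747 + 19.80·469 = 90319.10.
Real GDP 2008 (at 1997 prices) = 44.45·1249 + 24.80·698 + 38.15·684 + 19.80·300 = 104863.05.
Real growth = 104863.05/90319.10 − 1 = 0.1610.

16.10%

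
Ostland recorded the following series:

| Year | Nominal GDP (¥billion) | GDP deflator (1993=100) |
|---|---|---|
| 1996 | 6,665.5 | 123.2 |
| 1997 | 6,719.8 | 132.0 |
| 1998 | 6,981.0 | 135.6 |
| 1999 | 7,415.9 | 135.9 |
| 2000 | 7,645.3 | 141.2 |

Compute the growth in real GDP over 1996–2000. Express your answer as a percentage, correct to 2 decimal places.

Real GDP 1996 = 6665.5/1.232 = 5410.31.
Real GDP 2000 = 7645.3/1.412 = 5414.52.
Change = 5414.52/5410.31 − 1 = 0.0008.

0.08%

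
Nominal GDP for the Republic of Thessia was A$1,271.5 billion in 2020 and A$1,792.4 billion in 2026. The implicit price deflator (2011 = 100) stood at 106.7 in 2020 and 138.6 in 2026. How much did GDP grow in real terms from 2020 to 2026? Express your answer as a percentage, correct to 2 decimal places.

8.52%

Deflate each year: 2020 → 1271.5/1.067 = 1191.66; 2026 → 1792.4/1.386 = 1293.22.
So real GDP changed by 1293.22/1191.66 − 1 = 0.0852, i.e. 8.52%.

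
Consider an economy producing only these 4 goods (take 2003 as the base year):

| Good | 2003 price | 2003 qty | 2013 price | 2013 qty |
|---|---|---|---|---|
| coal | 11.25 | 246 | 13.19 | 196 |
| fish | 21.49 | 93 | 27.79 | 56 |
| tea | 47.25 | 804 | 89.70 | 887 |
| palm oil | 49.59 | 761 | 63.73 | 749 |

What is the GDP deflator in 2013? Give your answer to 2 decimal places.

159.39

Nominal GDP 2013 = 13.19·196 + 27.79·56 + 89.70·887 + 63.73·749 = 131439.15.
Real GDP 2013 (at 2003 prices) = 11.25·196 + 21.49·56 + 47.25·887 + 49.59·749 = 82462.10.
Deflator = Nominal/Real × 100 = 131439.15/82462.10 × 100 = 159.393.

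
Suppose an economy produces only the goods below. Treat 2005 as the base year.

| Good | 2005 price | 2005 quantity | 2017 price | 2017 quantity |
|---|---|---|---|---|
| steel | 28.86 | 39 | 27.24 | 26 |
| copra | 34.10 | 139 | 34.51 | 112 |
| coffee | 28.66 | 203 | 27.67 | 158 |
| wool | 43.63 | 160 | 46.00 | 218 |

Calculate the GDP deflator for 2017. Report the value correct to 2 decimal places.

101.96

Nominal GDP 2017 = 27.24·26 + 34.51·112 + 27.67·158 + 46.00·218 = 18973.22.
Real GDP 2017 (at 2005 prices) = 28.86·26 + 34.10·112 + 28.66·158 + 43.63·218 = 18609.18.
Deflator = Nominal/Real × 100 = 18973.22/18609.18 × 100 = 101.956.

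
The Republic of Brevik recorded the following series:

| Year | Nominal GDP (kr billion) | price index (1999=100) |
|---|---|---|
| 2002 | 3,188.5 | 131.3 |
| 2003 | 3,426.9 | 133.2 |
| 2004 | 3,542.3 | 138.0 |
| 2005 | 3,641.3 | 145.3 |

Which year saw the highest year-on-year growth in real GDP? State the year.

2003

2003: real = 3426.9/1.332 = 2572.75; growth vs 2002 (2428.41) = 5.94%.
2004: real = 3542.3/1.380 = 2566.88; growth vs 2003 (2572.75) = -0.23%.
2005: real = 3641.3/1.453 = 2506.06; growth vs 2004 (2566.88) = -2.37%.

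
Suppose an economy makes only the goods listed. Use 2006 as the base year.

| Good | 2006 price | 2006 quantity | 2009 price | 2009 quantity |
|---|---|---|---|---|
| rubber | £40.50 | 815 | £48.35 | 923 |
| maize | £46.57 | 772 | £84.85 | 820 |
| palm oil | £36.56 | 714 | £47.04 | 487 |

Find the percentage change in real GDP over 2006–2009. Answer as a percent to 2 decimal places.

-1.78%

Real GDP 2006 = Nominal GDP 2006 = 40.50·815 + 46.57·772 + 36.56·714 = 95063.38.
Real GDP 2009 (at 2006 prices) = 40.50·923 + 46.57·820 + 36.56·487 = 93373.62.
Real growth = 93373.62/95063.38 − 1 = -0.0178.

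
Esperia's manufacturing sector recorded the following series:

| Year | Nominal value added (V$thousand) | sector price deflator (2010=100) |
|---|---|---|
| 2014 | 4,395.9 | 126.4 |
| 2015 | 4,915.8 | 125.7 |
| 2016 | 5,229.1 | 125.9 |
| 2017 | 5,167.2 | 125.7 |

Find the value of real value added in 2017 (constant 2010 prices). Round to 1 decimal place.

Real value added 2017 = 5167.2 / 1.257 = 4110.74.

V$4,110.7 thousand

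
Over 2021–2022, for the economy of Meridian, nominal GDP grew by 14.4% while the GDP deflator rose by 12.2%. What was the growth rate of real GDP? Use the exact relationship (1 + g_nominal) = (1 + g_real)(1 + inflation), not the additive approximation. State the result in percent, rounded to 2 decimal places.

1.96%

(1 + g_nom) = (1 + g_real)(1 + π), so g_real = 1.1440 / 1.1220 − 1 = 0.01961.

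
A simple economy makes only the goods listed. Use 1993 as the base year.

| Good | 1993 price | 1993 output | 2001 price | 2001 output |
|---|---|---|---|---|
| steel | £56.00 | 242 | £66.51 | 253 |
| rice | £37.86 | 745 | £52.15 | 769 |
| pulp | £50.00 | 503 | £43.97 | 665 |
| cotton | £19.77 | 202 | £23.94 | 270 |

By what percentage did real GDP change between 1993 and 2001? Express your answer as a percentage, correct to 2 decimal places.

15.47%

Real GDP 1993 = Nominal GDP 1993 = 56.00·242 + 37.86·745 + 50.00·503 + 19.77·202 = 70901.24.
Real GDP 2001 (at 1993 prices) = 56.00·253 + 37.86·769 + 50.00·665 + 19.77·270 = 81870.24.
Real growth = 81870.24/70901.24 − 1 = 0.1547.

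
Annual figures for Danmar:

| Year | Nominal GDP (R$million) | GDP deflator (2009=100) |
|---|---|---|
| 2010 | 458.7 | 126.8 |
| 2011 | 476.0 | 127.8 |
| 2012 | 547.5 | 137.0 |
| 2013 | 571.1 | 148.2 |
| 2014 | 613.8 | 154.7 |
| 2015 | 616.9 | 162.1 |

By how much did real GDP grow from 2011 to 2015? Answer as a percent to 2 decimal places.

2.18%

Real GDP 2011 = 476.0/1.278 = 372.46.
Real GDP 2015 = 616.9/1.621 = 380.57.
Change = 380.57/372.46 − 1 = 0.0218.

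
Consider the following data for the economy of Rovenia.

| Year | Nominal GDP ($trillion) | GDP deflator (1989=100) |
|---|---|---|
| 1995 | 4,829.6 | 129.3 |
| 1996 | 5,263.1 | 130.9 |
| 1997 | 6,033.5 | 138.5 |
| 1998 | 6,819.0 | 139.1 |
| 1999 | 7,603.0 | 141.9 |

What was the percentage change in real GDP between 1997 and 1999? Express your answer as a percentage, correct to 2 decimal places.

Real GDP 1997 = 6033.5/1.385 = 4356.32.
Real GDP 1999 = 7603.0/1.419 = 5358.00.
Change = 5358.00/4356.32 − 1 = 0.2299.

22.99%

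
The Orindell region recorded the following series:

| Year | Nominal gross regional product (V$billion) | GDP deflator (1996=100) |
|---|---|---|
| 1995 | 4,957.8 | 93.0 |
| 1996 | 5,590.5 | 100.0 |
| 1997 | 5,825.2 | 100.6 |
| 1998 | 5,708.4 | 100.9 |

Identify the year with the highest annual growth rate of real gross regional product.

1996: real = 5590.5/1.000 = 5590.50; growth vs 1995 (5330.97) = 4.87%.
1997: real = 5825.2/1.006 = 5790.46; growth vs 1996 (5590.50) = 3.58%.
1998: real = 5708.4/1.009 = 5657.48; growth vs 1997 (5790.46) = -2.30%.

1996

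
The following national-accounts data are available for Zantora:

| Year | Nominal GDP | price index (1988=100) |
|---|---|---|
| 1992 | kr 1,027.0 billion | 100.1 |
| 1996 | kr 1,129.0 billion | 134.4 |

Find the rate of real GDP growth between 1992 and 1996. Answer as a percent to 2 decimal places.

Deflate each year: 1992 → 1027.0/1.001 = 1025.97; 1996 → 1129.0/1.344 = 840.03.
So real GDP changed by 840.03/1025.97 − 1 = -0.1812, i.e. -18.12%.

-18.12%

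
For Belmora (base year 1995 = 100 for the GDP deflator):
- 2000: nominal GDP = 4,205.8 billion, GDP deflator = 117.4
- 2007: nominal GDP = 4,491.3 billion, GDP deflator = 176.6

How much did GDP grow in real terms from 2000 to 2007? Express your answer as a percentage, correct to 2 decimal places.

-29.01%

Deflate each year: 2000 → 4205.8/1.174 = 3582.45; 2007 → 4491.3/1.766 = 2543.20.
So real GDP changed by 2543.20/3582.45 − 1 = -0.2901, i.e. -29.01%.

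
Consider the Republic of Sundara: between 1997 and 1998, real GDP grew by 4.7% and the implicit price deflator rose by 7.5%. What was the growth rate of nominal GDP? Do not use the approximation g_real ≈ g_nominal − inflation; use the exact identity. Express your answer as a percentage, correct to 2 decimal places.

(1 + g_nom) = (1 + g_real)(1 + π) = 1.0470 × 1.0750 = 1.12553.

12.55%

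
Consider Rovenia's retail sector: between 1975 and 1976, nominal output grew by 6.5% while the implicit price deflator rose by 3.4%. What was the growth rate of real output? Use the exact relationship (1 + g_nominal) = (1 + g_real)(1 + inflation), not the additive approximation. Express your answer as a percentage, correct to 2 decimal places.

(1 + g_nom) = (1 + g_real)(1 + π), so g_real = 1.0650 / 1.0340 − 1 = 0.02998.

3.00%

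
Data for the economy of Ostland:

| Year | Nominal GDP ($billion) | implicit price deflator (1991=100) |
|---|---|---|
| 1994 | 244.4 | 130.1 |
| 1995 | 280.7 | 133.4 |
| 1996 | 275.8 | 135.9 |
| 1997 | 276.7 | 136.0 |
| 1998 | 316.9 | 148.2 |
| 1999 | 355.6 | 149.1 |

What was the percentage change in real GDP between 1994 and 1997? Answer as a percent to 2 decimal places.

8.30%

Real GDP 1994 = 244.4/1.301 = 187.86.
Real GDP 1997 = 276.7/1.360 = 203.46.
Change = 203.46/187.86 − 1 = 0.0830.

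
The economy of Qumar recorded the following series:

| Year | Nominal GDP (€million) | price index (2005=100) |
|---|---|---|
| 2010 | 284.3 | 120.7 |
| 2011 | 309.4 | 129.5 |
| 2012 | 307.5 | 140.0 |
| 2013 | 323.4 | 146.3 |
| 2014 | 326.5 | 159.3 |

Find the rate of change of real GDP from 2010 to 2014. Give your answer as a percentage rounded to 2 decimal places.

Real GDP 2010 = 284.3/1.207 = 235.54.
Real GDP 2014 = 326.5/1.593 = 204.96.
Change = 204.96/235.54 − 1 = -0.1298.

-12.98%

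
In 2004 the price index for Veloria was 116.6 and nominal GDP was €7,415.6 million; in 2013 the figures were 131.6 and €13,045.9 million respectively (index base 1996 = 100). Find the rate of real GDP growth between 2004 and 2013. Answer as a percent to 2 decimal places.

Deflate each year: 2004 → 7415.6/1.166 = 6359.86; 2013 → 13045.9/1.316 = 9913.30.
So real GDP changed by 9913.30/6359.86 − 1 = 0.5587, i.e. 55.87%.

55.87%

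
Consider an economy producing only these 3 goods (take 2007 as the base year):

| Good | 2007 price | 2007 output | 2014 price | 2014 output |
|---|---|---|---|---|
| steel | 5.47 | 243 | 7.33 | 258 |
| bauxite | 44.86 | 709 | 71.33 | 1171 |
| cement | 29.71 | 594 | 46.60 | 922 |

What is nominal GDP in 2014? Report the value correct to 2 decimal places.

128383.77

Nominal GDP 2014 = Σ (p_2014 × q_2014) = 7.33·258 + 71.33·1171 + 46.60·922 = 128383.77.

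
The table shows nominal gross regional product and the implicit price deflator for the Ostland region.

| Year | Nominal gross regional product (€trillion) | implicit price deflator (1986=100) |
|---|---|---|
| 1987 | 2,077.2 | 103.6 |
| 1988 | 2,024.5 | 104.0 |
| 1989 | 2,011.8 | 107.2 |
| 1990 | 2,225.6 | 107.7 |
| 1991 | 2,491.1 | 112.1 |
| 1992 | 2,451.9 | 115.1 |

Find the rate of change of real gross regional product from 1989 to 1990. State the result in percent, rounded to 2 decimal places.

10.11%

Real gross regional product 1989 = 2011.8/1.072 = 1876.68.
Real gross regional product 1990 = 2225.6/1.077 = 2066.48.
Change = 2066.48/1876.68 − 1 = 0.1011.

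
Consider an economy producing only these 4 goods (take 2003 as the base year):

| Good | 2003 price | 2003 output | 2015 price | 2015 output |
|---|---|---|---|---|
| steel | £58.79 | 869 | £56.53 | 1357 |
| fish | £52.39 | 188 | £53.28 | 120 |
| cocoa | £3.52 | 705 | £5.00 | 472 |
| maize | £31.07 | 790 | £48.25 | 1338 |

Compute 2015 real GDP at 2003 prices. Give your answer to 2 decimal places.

Real GDP 2015 = Σ (p_2003 × q_2015) = 58.79·1357 + 52.39·120 + 3.52·472 + 31.07·1338 = 129297.93.

£129297.93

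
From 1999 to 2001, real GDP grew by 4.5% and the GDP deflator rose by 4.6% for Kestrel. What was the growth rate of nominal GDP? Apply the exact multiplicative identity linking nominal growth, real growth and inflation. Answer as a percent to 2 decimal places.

9.31%

(1 + g_nom) = (1 + g_real)(1 + π) = 1.0450 × 1.0460 = 1.09307.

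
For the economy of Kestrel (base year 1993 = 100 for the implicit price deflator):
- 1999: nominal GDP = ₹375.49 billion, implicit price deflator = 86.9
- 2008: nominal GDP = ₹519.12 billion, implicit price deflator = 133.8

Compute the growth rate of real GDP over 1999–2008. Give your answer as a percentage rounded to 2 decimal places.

Real GDP 1999 = 375.49 / 0.869 = 432.09.
Real GDP 2008 = 519.12 / 1.338 = 387.98.
Real growth = 387.98 / 432.09 − 1 = -0.1021.

-10.21%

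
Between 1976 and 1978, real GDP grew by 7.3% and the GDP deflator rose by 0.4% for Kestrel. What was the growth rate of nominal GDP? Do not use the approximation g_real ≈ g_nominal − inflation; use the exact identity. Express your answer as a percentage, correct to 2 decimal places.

(1 + g_nom) = (1 + g_real)(1 + π) = 1.0730 × 1.0040 = 1.07729.

7.73%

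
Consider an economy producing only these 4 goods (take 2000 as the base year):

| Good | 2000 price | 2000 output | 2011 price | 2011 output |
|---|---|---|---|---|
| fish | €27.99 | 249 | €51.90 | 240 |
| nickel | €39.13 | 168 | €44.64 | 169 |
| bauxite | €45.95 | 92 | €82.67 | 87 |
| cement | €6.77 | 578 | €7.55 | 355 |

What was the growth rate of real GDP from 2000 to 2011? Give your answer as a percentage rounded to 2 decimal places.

-9.00%

Real GDP 2000 = Nominal GDP 2000 = 27.99·249 + 39.13·168 + 45.95·92 + 6.77·578 = 21683.81.
Real GDP 2011 (at 2000 prices) = 27.99·240 + 39.13·169 + 45.95·87 + 6.77·355 = 19731.57.
Real growth = 19731.57/21683.81 − 1 = -0.0900.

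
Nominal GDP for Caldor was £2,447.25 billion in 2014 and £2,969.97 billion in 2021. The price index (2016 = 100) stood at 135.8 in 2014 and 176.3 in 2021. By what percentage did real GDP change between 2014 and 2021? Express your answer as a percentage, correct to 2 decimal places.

Deflate each year: 2014 → 2447.25/1.358 = 1802.10; 2021 → 2969.97/1.763 = 1684.61.
So real GDP changed by 1684.61/1802.10 − 1 = -0.0652, i.e. -6.52%.

-6.52%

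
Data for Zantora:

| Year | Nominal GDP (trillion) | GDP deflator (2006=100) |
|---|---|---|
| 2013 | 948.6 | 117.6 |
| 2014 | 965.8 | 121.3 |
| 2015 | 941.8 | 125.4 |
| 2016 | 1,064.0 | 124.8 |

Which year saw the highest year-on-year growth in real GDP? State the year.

2016

2014: real = 965.8/1.213 = 796.21; growth vs 2013 (806.63) = -1.29%.
2015: real = 941.8/1.254 = 751.04; growth vs 2014 (796.21) = -5.67%.
2016: real = 1064.0/1.248 = 852.56; growth vs 2015 (751.04) = 13.52%.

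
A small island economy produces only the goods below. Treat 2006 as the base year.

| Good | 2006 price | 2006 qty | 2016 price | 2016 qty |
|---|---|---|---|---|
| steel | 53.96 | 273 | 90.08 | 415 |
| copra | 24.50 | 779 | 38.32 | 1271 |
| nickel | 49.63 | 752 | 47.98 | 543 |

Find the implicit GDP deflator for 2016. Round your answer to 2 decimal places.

Nominal GDP 2016 = 90.08·415 + 38.32·1271 + 47.98·543 = 112141.06.
Real GDP 2016 (at 2006 prices) = 53.96·415 + 24.50·1271 + 49.63·543 = 80481.99.
Deflator = Nominal/Real × 100 = 112141.06/80481.99 × 100 = 139.337.

139.34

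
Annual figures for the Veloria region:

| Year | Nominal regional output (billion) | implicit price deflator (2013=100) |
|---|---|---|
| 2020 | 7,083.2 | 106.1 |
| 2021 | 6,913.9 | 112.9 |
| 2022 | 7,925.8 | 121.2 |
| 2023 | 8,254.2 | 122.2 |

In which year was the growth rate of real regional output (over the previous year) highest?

2022

2021: real = 6913.9/1.129 = 6123.91; growth vs 2020 (6675.97) = -8.27%.
2022: real = 7925.8/1.212 = 6539.44; growth vs 2021 (6123.91) = 6.79%.
2023: real = 8254.2/1.222 = 6754.66; growth vs 2022 (6539.44) = 3.29%.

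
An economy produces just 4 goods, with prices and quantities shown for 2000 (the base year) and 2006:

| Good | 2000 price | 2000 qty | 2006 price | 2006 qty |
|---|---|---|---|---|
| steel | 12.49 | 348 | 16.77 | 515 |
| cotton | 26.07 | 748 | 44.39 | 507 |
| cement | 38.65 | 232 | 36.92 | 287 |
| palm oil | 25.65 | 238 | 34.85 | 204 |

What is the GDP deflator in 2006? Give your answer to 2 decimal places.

Nominal GDP 2006 = 16.77·515 + 44.39·507 + 36.92·287 + 34.85·204 = 48847.72.
Real GDP 2006 (at 2000 prices) = 12.49·515 + 26.07·507 + 38.65·287 + 25.65·204 = 35974.99.
Deflator = Nominal/Real × 100 = 48847.72/35974.99 × 100 = 135.782.

135.78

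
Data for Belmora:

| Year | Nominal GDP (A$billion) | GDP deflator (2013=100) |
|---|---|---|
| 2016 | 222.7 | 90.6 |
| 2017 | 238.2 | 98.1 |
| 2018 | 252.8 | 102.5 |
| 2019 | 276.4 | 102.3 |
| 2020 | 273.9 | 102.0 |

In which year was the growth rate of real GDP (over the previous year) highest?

2019

2017: real = 238.2/0.981 = 242.81; growth vs 2016 (245.81) = -1.22%.
2018: real = 252.8/1.025 = 246.63; growth vs 2017 (242.81) = 1.57%.
2019: real = 276.4/1.023 = 270.19; growth vs 2018 (246.63) = 9.55%.
2020: real = 273.9/1.020 = 268.53; growth vs 2019 (270.19) = -0.61%.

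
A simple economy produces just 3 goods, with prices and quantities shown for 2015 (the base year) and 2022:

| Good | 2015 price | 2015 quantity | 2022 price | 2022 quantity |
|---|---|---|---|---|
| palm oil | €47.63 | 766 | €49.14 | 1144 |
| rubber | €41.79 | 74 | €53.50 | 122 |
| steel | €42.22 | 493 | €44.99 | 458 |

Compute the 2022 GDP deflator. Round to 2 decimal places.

105.61

Nominal GDP 2022 = 49.14·1144 + 53.50·122 + 44.99·458 = 83348.58.
Real GDP 2022 (at 2015 prices) = 47.63·1144 + 41.79·122 + 42.22·458 = 78923.86.
Deflator = Nominal/Real × 100 = 83348.58/78923.86 × 100 = 105.606.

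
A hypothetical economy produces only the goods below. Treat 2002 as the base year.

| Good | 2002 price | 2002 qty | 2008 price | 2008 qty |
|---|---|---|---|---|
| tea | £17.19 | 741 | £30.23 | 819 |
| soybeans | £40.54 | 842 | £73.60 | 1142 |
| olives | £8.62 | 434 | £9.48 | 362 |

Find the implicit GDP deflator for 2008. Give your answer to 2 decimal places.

176.77

Nominal GDP 2008 = 30.23·819 + 73.60·1142 + 9.48·362 = 112241.33.
Real GDP 2008 (at 2002 prices) = 17.19·819 + 40.54·1142 + 8.62·362 = 63495.73.
Deflator = Nominal/Real × 100 = 112241.33/63495.73 × 100 = 176.770.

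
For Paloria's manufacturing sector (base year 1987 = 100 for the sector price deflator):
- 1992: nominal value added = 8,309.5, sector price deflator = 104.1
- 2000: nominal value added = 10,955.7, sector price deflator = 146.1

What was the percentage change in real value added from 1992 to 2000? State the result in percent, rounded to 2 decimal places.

Deflate each year: 1992 → 8309.5/1.041 = 7982.23; 2000 → 10955.7/1.461 = 7498.77.
So real value added changed by 7498.77/7982.23 − 1 = -0.0606, i.e. -6.06%.

-6.06%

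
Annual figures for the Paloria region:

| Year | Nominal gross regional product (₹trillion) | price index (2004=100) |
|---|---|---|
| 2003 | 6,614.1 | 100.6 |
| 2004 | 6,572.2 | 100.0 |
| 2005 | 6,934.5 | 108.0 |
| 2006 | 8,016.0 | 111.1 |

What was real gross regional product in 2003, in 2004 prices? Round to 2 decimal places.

Real gross regional product 2003 = 6614.1 / 1.006 = 6574.65.

₹6,574.65 trillion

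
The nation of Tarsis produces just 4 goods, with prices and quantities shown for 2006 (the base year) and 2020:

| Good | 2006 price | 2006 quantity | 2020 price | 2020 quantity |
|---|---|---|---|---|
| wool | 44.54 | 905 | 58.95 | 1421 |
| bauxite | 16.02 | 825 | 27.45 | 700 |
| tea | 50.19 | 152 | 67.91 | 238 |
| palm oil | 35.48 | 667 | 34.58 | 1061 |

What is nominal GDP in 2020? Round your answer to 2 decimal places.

Nominal GDP 2020 = Σ (p_2020 × q_2020) = 58.95·1421 + 27.45·700 + 67.91·238 + 34.58·1061 = 155834.91.

155834.91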